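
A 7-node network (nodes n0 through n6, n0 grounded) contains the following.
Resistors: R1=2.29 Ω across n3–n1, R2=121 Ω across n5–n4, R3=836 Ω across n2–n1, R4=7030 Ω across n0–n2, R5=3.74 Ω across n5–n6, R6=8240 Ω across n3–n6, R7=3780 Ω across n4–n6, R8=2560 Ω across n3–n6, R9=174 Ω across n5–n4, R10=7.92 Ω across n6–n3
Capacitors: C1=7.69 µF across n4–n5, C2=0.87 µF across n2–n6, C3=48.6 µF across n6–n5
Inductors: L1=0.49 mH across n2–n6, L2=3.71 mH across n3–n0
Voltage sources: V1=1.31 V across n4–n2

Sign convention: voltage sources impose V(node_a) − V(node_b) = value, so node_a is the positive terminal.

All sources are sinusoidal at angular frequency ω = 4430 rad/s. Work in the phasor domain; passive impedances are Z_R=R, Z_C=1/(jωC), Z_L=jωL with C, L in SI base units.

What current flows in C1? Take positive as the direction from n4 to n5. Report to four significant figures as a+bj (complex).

MNA unknowns: 6 node voltages V₁..V_6 plus 1 source current (V1)
R1: Y=0.4367+0.000j on G[3,1]
R2: Y=0.008264+0.000j on G[5,4]
C1: Y=0.000+0.03407j on G[4,5]
R3: Y=0.001196+0.000j on G[2,1]
R4: Y=0.0001422+0.000j on G[0,2]
R5: Y=0.2674+0.000j on G[5,6]
R6: Y=0.0001214+0.000j on G[3,6]
R7: Y=0.0002646+0.000j on G[4,6]
R8: Y=0.0003906+0.000j on G[3,6]
C2: Y=0.000+0.003854j on G[2,6]
R9: Y=0.005747+0.000j on G[5,4]
L1: Y=0.000-0.4607j on G[2,6]
L2: Y=0.000-0.06084j on G[3,0]
R10: Y=0.1263+0.000j on G[6,3]
C3: Y=0.000+0.2153j on G[6,5]
V1: row V4−V2=1.31, i_V1 at 4,2
solve → V1=0.0001367-0.0003419j, V2=0.09075-0.04771j, V3=-0.0001115-0.0002122j, V4=1.401-0.04771j, V5=0.1243+0.05648j, V6=-0.001068+0.0002883j
aux → i_V1=-0.02180-0.04201j

0.003549+0.04348j A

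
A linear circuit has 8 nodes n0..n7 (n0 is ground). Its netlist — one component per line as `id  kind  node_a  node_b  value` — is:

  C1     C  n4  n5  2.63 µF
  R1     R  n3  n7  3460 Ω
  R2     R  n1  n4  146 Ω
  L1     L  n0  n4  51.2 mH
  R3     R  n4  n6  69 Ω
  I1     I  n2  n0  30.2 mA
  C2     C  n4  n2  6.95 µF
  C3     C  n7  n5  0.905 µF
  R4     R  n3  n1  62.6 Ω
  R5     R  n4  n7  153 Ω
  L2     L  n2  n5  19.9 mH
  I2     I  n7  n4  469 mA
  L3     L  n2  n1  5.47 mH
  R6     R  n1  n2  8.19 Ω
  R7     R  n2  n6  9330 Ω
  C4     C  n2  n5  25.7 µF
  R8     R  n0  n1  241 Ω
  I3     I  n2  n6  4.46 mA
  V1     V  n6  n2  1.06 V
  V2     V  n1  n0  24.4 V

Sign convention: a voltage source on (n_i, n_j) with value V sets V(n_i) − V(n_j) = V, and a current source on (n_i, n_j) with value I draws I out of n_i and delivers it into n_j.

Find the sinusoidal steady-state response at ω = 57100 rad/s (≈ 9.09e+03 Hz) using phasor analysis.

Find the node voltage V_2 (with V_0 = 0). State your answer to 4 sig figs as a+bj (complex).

24.16+0.08128j V

Element admittances at ω=57100 rad/s:
  Y(C1) = 0.000+0.1502j S between n4,n5
  Y(R1) = 0.0002890+0.000j S between n3,n7
  Y(R2) = 0.006849+0.000j S between n1,n4
  Y(L1) = 0.000-0.0003421j S between n0,n4
  Y(R3) = 0.01449+0.000j S between n4,n6
  I1: injects 0.0302 A into n0 (from n2)
  Y(C2) = 0.000+0.3968j S between n4,n2
  Y(C3) = 0.000+0.05168j S between n7,n5
  Y(R4) = 0.01597+0.000j S between n3,n1
  Y(R5) = 0.006536+0.000j S between n4,n7
  Y(L2) = 0.000-0.0008801j S between n2,n5
  I2: injects 0.469 A into n4 (from n7)
  Y(L3) = 0.000-0.003202j S between n2,n1
  Y(R6) = 0.1221+0.000j S between n1,n2
  Y(R7) = 0.0001072+0.000j S between n2,n6
  Y(C4) = 0.000+1.467j S between n2,n5
  Y(R8) = 0.004149+0.000j S between n0,n1
  I3: injects 0.00446 A into n6 (from n2)
  V1: constraint V(n6)−V(n2) = 1.06
  V2: constraint V(n1)−V(n0) = 24.4
Assemble and solve the 9×9 MNA system:
  V(n1)=24.40+0.000j  V(n2)=24.16+0.08128j  V(n3)=24.37+0.1629j  V(n4)=24.32-0.7265j  V(n5)=24.13+0.2901j  V(n6)=25.22+0.08128j  V(n7)=22.83+9.169j
  i(V1)=-0.008748-0.01171j  i(V2)=-0.1312+0.008318j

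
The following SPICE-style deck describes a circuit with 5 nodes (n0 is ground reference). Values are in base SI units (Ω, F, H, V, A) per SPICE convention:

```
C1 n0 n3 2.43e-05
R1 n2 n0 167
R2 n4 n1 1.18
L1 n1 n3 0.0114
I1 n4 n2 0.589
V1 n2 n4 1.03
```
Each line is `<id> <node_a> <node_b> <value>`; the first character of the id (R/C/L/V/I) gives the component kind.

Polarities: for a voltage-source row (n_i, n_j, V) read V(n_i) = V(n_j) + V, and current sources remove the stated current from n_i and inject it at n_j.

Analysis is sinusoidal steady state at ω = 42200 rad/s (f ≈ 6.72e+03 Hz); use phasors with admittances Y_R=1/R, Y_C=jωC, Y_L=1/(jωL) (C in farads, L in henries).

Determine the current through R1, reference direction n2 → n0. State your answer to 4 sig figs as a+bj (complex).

MNA unknowns: 4 node voltages V₁..V_4 plus 1 source current (V1)
C1: Y=0.000+1.025j on G[0,3]
R1: Y=0.005988+0.000j on G[2,0]
R2: Y=0.8475+0.000j on G[4,1]
L1: Y=0.000-0.002079j on G[1,3]
I1: z[4]−=0.589, z[2]+=0.589
V1: row V2−V4=1.03, i_V1 at 2,4
solve → V1=-0.9174-0.3214j, V2=0.1118-0.3191j, V3=0.001863+0.0006528j, V4=-0.9182-0.3191j
aux → i_V1=0.5883+0.001911j

0.0006694-0.001911j A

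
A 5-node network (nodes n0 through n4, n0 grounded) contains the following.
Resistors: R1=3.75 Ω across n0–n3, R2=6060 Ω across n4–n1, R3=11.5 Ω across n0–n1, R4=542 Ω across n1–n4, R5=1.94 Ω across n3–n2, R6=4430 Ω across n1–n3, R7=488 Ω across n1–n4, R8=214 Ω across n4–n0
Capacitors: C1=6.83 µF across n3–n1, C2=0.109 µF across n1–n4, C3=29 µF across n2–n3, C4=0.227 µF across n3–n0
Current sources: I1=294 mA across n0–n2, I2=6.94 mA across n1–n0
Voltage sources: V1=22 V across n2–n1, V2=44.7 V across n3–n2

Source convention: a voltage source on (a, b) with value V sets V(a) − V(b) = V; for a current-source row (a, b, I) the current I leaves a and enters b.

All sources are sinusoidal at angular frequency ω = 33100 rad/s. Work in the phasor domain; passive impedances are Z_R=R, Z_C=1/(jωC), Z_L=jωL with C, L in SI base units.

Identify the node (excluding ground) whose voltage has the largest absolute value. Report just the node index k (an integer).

Apply KCL at each of the 4 non-ground nodes and solve the resulting linear system.
Node n1: branches {R2, C1, C2, R3, R4, R6, R7, I2, V1} → V_1 = -49.14-0.2487j
Node n2: branches {C3, R5, I1, V1, V2} → V_2 = -27.14-0.2487j
Node n3: branches {R1, C1, C3, R5, C4, R6, V2} → V_3 = 17.56-0.2487j
Node n4: branches {R2, C2, R4, R7, R8} → V_4 = -26.63-9.416j
Source currents: i(V1)=-4.406-15.14j, i(V2)=-27.74-58.05j

1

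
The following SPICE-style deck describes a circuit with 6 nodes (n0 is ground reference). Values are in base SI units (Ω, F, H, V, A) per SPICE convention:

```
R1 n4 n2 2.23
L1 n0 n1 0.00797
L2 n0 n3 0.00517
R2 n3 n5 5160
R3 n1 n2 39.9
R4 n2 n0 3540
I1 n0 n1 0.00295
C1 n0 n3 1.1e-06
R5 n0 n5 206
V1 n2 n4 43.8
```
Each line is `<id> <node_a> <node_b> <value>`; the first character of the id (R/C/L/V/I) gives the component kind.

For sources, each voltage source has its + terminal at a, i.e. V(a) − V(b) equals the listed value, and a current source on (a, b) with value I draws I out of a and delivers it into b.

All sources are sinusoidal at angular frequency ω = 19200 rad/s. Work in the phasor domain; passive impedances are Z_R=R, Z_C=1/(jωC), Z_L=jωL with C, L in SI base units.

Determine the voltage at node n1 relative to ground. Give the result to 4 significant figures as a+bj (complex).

0.01926+0.4506j V

MNA unknowns: 5 node voltages V₁..V_5 plus 1 source current (V1)
R1: Y=0.4484+0.000j on G[4,2]
L1: Y=0.000-0.006535j on G[0,1]
L2: Y=0.000-0.01007j on G[0,3]
R2: Y=0.0001938+0.000j on G[3,5]
R3: Y=0.02506+0.000j on G[1,2]
R4: Y=0.0002825+0.000j on G[2,0]
I1: z[0]−=0.00295, z[1]+=0.00295
C1: Y=0.000+0.02112j on G[0,3]
R5: Y=0.004854+0.000j on G[0,5]
V1: row V2−V4=43.8, i_V1 at 2,4
solve → V1=0.01926+0.4506j, V2=0.01905+0.4456j, V3=0.000+0.000j, V4=-43.78+0.4456j, V5=0.000+0.000j
aux → i_V1=-19.64+0.000j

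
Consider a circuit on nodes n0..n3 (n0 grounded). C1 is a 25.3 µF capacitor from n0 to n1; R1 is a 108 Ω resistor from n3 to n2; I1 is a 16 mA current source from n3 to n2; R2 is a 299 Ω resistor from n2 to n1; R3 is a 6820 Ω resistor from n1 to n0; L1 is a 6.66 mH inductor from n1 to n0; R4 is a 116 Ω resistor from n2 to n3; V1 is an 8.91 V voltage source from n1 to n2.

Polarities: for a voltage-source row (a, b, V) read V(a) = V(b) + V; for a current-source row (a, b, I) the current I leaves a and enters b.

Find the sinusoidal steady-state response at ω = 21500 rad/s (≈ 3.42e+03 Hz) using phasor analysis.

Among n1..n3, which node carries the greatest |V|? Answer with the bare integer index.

3

Element admittances at ω=21500 rad/s:
  Y(C1) = 0.000+0.5439j S between n0,n1
  Y(R1) = 0.009259+0.000j S between n3,n2
  I1: injects 0.016 A into n2 (from n3)
  Y(R2) = 0.003344+0.000j S between n2,n1
  Y(R3) = 0.0001466+0.000j S between n1,n0
  Y(L1) = 0.000-0.006984j S between n1,n0
  Y(R4) = 0.008621+0.000j S between n2,n3
  V1: constraint V(n1)−V(n2) = 8.91
Assemble and solve the 4×4 MNA system:
  V(n1)=0.000+0.000j  V(n2)=-8.910+0.000j  V(n3)=-9.805+0.000j
  i(V1)=-0.02980+0.000j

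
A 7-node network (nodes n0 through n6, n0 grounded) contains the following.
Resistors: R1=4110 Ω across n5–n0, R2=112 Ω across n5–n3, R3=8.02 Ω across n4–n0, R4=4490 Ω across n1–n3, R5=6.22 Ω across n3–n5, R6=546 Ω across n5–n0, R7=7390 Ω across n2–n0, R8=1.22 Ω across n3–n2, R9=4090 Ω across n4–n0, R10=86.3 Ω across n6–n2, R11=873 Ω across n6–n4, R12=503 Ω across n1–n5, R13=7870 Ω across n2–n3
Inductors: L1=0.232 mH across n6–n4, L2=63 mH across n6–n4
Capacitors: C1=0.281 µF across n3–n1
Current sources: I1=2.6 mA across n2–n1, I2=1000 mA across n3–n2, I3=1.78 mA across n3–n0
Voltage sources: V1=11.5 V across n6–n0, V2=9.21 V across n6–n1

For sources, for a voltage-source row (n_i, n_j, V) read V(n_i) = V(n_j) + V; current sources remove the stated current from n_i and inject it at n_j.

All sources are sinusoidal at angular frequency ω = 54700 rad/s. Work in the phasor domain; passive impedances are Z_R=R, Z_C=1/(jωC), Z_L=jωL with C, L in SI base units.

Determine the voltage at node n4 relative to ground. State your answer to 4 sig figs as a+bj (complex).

MNA unknowns: 6 node voltages V₁..V_6 plus 2 source currents (V1, V2)
R1: Y=0.0002433+0.000j on G[5,0]
R2: Y=0.008929+0.000j on G[5,3]
R3: Y=0.1247+0.000j on G[4,0]
R4: Y=0.0002227+0.000j on G[1,3]
R5: Y=0.1608+0.000j on G[3,5]
R6: Y=0.001832+0.000j on G[5,0]
R7: Y=0.0001353+0.000j on G[2,0]
R8: Y=0.8197+0.000j on G[3,2]
L1: Y=0.000-0.07880j on G[6,4]
R9: Y=0.0002445+0.000j on G[4,0]
R10: Y=0.01159+0.000j on G[6,2]
R11: Y=0.001145+0.000j on G[6,4]
R12: Y=0.001988+0.000j on G[1,5]
C1: Y=0.000+0.01537j on G[3,1]
R13: Y=0.0001271+0.000j on G[2,3]
I1: z[2]−=0.0026, z[1]+=0.0026
I2: z[3]−=1, z[2]+=1
I3: z[3]−=0.00178, z[0]+=0.00178
L2: Y=0.000-0.0002902j on G[6,4]
V1: row V6−V0=11.5, i_V1 at 6,0
V2: row V6−V1=9.21, i_V2 at 6,1
solve → V1=2.290+0.000j, V2=6.241-2.561j, V3=4.951-2.597j, V4=3.322-5.130j, V5=4.862-2.537j, V6=11.50+0.000j
aux → i_V1=-0.4278+0.6465j, i_V2=-0.04823-0.03528j

3.322-5.130j V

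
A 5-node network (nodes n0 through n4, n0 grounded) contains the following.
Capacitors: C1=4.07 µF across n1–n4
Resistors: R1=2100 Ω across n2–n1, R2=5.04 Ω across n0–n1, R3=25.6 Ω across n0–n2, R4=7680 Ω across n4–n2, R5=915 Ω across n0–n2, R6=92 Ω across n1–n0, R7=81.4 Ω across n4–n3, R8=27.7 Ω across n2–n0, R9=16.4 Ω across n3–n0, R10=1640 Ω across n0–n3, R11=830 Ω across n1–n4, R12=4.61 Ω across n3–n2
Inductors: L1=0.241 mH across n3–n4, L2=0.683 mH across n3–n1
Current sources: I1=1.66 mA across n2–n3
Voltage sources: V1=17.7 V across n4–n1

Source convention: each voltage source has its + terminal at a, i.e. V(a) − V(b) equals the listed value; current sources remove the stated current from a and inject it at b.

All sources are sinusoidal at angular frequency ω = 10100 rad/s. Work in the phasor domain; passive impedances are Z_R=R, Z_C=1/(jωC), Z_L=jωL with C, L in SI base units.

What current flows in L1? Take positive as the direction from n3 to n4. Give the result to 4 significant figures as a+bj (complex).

MNA unknowns: 4 node voltages V₁..V_4 plus 1 source current (V1)
C1: Y=0.000+0.04111j on G[1,4]
R1: Y=0.0004762+0.000j on G[2,1]
R2: Y=0.1984+0.000j on G[0,1]
L1: Y=0.000-0.4108j on G[3,4]
R3: Y=0.03906+0.000j on G[0,2]
R4: Y=0.0001302+0.000j on G[4,2]
R5: Y=0.001093+0.000j on G[0,2]
L2: Y=0.000-0.1450j on G[3,1]
R6: Y=0.01087+0.000j on G[1,0]
R7: Y=0.01229+0.000j on G[4,3]
I1: z[2]−=0.00166, z[3]+=0.00166
R8: Y=0.03610+0.000j on G[2,0]
R9: Y=0.06098+0.000j on G[3,0]
R10: Y=0.0006098+0.000j on G[0,3]
R11: Y=0.001205+0.000j on G[1,4]
R12: Y=0.2169+0.000j on G[3,2]
V1: row V4−V1=17.7, i_V1 at 4,1
solve → V1=-4.619+0.5903j, V2=6.051-0.7731j, V3=8.204-1.049j, V4=13.08+0.5903j
aux → i_V1=-0.7555+1.256j

-0.6733+2.003j A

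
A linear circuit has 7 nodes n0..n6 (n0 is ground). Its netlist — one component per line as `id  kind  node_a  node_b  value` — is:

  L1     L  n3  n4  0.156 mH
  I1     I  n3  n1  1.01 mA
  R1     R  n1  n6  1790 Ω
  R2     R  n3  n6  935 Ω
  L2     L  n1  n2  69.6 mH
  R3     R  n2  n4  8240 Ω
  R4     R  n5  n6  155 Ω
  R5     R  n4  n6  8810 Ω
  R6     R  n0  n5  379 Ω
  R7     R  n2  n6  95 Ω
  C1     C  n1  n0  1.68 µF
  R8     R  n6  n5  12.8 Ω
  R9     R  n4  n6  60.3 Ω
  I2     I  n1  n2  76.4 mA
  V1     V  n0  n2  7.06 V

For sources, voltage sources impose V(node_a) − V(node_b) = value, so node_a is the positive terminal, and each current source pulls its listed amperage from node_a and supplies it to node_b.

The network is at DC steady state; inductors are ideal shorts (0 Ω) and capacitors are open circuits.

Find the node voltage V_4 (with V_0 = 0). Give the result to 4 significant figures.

-5.885 V

Element admittances at DC:
  L1: short n3↔n4 (DC inductor)
  I1: injects 0.00101 A into n1 (from n3)
  Y(R1) = 0.0005587 S between n1,n6
  Y(R2) = 0.001070 S between n3,n6
  L2: short n1↔n2 (DC inductor)
  Y(R3) = 0.0001214 S between n2,n4
  Y(R4) = 0.006452 S between n5,n6
  Y(R5) = 0.0001135 S between n4,n6
  Y(R6) = 0.002639 S between n0,n5
  Y(R7) = 0.01053 S between n2,n6
  Y(C1) = 0.000 S between n1,n0
  Y(R8) = 0.07812 S between n6,n5
  Y(R9) = 0.01658 S between n4,n6
  I2: injects 0.0764 A into n2 (from n1)
  V1: constraint V(n0)−V(n2) = 7.06
Assemble and solve the 9×9 MNA system:
  V(n1)=-7.060  V(n2)=-7.060  V(n3)=-5.885  V(n4)=-5.885  V(n5)=-5.644  V(n6)=-5.820
  i(L1)=-0.0009406  i(L2)=-0.07470  i(V1)=-0.01489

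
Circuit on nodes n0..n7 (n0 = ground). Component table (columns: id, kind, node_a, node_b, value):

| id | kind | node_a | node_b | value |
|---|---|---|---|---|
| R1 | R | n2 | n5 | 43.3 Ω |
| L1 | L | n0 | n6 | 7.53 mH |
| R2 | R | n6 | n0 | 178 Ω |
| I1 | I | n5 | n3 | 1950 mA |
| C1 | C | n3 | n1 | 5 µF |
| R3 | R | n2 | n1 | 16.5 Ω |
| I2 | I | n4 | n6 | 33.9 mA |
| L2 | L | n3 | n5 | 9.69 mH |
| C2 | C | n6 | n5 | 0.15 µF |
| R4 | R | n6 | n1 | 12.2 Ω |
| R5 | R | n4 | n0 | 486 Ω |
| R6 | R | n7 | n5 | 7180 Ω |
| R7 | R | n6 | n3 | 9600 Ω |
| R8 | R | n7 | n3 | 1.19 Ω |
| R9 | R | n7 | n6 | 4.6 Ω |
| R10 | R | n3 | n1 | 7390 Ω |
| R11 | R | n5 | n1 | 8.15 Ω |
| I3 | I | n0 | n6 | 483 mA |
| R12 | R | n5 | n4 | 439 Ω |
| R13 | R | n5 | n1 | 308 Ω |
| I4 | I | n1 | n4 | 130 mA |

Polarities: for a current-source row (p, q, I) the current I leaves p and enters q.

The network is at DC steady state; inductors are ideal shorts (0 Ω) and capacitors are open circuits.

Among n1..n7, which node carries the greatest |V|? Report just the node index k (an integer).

Apply KCL at each of the 7 non-ground nodes and solve the resulting linear system.
Node n1: branches {C1, R3, R4, R10, R11, R13, I4} → V_1 = -0.6686
Node n2: branches {R1, R3} → V_2 = -0.5233
Node n3: branches {I1, C1, L2, R7, R8, R10} → V_3 = -0.1421
Node n4: branches {I2, R5, R12, I4} → V_4 = 22.09
Node n5: branches {R1, I1, L2, C2, R6, R11, R12, R13} → V_5 = -0.1421
Node n6: branches {L1, R2, I2, C2, R4, R7, R9, I3} → V_6 = 0.000
Node n7: branches {R6, R8, R9} → V_7 = -0.1129
Source currents: i(L1)=-0.4375, i(L2)=1.974

4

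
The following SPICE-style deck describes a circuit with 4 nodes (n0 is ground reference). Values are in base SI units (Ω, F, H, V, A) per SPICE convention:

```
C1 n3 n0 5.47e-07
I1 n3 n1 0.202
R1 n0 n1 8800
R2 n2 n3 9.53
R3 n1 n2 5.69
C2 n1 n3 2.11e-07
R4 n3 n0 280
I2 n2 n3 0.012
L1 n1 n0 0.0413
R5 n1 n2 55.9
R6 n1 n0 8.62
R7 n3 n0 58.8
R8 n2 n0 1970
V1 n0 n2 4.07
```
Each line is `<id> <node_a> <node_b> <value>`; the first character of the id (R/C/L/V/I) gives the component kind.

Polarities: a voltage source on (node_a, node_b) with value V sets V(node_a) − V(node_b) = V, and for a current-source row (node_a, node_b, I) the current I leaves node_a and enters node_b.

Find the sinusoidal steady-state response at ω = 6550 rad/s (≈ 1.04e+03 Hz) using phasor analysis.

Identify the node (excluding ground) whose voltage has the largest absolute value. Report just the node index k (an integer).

Element admittances at ω=6550 rad/s:
  Y(C1) = 0.000+0.003583j S between n3,n0
  I1: injects 0.202 A into n1 (from n3)
  Y(R1) = 0.0001136+0.000j S between n0,n1
  Y(R2) = 0.1049+0.000j S between n2,n3
  Y(R3) = 0.1757+0.000j S between n1,n2
  Y(C2) = 0.000+0.001382j S between n1,n3
  Y(R4) = 0.003571+0.000j S between n3,n0
  I2: injects 0.012 A into n3 (from n2)
  Y(L1) = 0.000-0.003697j S between n1,n0
  Y(R5) = 0.01789+0.000j S between n1,n2
  Y(R6) = 0.1160+0.000j S between n1,n0
  Y(R7) = 0.01701+0.000j S between n3,n0
  Y(R8) = 0.0005076+0.000j S between n2,n0
  V1: constraint V(n0)−V(n2) = 4.07
Assemble and solve the 4×4 MNA system:
  V(n1)=-1.893-0.03605j  V(n2)=-4.070+0.000j  V(n3)=-4.909+0.1734j
  i(V1)=-0.3236-0.01121j

3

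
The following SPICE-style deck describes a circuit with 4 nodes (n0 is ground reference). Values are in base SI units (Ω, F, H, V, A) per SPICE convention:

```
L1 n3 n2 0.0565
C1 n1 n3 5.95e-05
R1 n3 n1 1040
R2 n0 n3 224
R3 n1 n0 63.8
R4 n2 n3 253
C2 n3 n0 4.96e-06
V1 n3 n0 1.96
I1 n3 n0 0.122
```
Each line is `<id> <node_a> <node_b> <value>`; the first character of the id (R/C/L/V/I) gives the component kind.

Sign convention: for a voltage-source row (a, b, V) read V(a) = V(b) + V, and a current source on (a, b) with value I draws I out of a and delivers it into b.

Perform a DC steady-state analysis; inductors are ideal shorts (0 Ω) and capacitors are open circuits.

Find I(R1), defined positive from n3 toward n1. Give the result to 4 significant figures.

0.001776 A

Element admittances at DC:
  L1: short n3↔n2 (DC inductor)
  Y(C1) = 0.000 S between n1,n3
  Y(R1) = 0.0009615 S between n3,n1
  Y(R2) = 0.004464 S between n0,n3
  Y(R3) = 0.01567 S between n1,n0
  Y(R4) = 0.003953 S between n2,n3
  Y(C2) = 0.000 S between n3,n0
  V1: constraint V(n3)−V(n0) = 1.96
  I1: injects 0.122 A into n0 (from n3)
Assemble and solve the 5×5 MNA system:
  V(n1)=0.1133  V(n2)=1.960  V(n3)=1.960
  i(L1)=0.000  i(V1)=-0.1325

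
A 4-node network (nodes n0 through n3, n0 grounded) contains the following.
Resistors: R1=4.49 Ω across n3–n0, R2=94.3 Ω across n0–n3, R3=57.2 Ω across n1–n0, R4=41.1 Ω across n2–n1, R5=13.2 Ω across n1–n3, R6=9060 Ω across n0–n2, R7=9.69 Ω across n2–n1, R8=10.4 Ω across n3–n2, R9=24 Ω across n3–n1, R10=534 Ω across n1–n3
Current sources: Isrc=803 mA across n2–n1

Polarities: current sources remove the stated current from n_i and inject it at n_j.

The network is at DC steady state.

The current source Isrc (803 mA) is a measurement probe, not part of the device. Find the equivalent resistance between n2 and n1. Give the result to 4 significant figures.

Element admittances at DC:
  Y(R1) = 0.2227 S between n3,n0
  Y(R2) = 0.01060 S between n0,n3
  Y(R3) = 0.01748 S between n1,n0
  Y(R4) = 0.02433 S between n2,n1
  Y(R5) = 0.07576 S between n1,n3
  Y(R6) = 0.0001104 S between n0,n2
  Y(R7) = 0.1032 S between n2,n1
  Y(R8) = 0.09615 S between n3,n2
  Y(R9) = 0.04167 S between n3,n1
  Y(R10) = 0.001873 S between n1,n3
  Isrc: injects 0.803 A into n1 (from n2)
Assemble and solve the 3×3 MNA system:
  V(n1)=1.689  V(n2)=-2.680  V(n3)=-0.1253

R_eq = 5.440 Ω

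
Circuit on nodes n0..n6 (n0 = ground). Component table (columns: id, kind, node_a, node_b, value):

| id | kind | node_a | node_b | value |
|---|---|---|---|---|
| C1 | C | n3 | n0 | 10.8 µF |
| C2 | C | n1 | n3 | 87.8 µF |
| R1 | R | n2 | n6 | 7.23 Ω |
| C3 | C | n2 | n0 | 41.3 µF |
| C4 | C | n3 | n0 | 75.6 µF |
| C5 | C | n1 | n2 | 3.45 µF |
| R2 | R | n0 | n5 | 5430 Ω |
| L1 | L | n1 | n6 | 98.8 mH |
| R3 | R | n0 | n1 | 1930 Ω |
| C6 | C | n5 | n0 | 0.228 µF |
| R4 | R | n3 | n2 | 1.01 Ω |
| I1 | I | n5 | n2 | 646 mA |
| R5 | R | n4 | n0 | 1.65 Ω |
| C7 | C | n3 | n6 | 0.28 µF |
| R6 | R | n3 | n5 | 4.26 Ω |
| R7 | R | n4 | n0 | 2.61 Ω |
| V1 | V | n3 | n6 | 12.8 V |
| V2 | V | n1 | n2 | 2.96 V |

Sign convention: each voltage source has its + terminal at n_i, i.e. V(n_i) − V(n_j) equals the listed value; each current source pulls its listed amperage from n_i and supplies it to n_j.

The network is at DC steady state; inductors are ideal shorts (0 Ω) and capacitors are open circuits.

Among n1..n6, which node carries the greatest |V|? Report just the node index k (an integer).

3

MNA unknowns: 6 node voltages V₁..V_6 plus 3 source currents (L1, V1, V2)
C1: Y=0.000 on G[3,0]
C2: Y=0.000 on G[1,3]
R1: Y=0.1383 on G[2,6]
C3: Y=0.000 on G[2,0]
C4: Y=0.000 on G[3,0]
C5: Y=0.000 on G[1,2]
R2: Y=0.0001842 on G[0,5]
L1: row V1−V6=0, i_L1 at 1,6
R3: Y=0.0005181 on G[0,1]
C6: Y=0.000 on G[5,0]
R4: Y=0.9901 on G[3,2]
I1: z[5]−=0.646, z[2]+=0.646
R5: Y=0.6061 on G[4,0]
C7: Y=0.000 on G[3,6]
R6: Y=0.2347 on G[3,5]
R7: Y=0.3831 on G[4,0]
V1: row V3−V6=12.8, i_V1 at 3,6
V2: row V1−V2=2.96, i_V2 at 1,2
solve → V1=-2.633, V2=-5.593, V3=10.17, V4=0.000, V5=7.409, V6=-2.633
aux → i_L1=16.66, i_V1=-16.25, i_V2=-16.66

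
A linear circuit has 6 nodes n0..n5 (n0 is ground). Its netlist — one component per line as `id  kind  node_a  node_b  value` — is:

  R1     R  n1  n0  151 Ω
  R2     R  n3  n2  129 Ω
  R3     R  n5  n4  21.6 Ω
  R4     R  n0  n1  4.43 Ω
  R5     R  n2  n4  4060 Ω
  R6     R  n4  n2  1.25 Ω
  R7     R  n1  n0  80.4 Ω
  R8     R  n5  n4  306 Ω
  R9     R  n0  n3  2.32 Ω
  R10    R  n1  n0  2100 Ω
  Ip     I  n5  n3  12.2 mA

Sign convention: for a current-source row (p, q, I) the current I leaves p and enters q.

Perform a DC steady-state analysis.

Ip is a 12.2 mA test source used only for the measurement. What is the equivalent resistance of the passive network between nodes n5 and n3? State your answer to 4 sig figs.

Element admittances at DC:
  Y(R1) = 0.006623 S between n1,n0
  Y(R2) = 0.007752 S between n3,n2
  Y(R3) = 0.04630 S between n5,n4
  Y(R4) = 0.2257 S between n0,n1
  Y(R5) = 0.0002463 S between n2,n4
  Y(R6) = 0.8000 S between n4,n2
  Y(R7) = 0.01244 S between n1,n0
  Y(R8) = 0.003268 S between n5,n4
  Y(R9) = 0.4310 S between n0,n3
  Y(R10) = 0.0004762 S between n1,n0
  Ip: injects 0.0122 A into n3 (from n5)
Assemble and solve the 5×5 MNA system:
  V(n1)=0.000  V(n2)=-1.574  V(n3)=0.000  V(n4)=-1.589  V(n5)=-1.835

R_eq = 150.4 Ω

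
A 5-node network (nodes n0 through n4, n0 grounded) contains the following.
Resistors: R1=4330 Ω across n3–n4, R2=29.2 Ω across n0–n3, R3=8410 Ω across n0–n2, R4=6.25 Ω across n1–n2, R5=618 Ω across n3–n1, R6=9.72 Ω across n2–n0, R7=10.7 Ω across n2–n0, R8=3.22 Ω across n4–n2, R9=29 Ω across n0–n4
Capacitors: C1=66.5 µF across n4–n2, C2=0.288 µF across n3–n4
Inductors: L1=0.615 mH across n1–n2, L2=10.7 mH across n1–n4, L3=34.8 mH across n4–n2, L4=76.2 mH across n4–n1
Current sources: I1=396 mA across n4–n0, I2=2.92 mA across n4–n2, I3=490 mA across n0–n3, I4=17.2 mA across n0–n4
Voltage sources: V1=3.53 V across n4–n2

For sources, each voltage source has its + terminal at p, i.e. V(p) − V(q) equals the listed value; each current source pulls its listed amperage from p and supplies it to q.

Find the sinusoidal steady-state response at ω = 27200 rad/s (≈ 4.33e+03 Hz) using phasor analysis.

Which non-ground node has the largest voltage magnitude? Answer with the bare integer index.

3

MNA unknowns: 4 node voltages V₁..V_4 plus 1 source current (V1)
R1: Y=0.0002309+0.000j on G[3,4]
C1: Y=0.000+1.809j on G[4,2]
R2: Y=0.03425+0.000j on G[0,3]
L1: Y=0.000-0.05978j on G[1,2]
L2: Y=0.000-0.003436j on G[1,4]
I1: z[4]−=0.396, z[0]+=0.396
R3: Y=0.0001189+0.000j on G[0,2]
R4: Y=0.1600+0.000j on G[1,2]
I2: z[4]−=0.00292, z[2]+=0.00292
L3: Y=0.000-0.001056j on G[4,2]
R5: Y=0.001618+0.000j on G[3,1]
R6: Y=0.1029+0.000j on G[2,0]
L4: Y=0.000-0.0004825j on G[4,1]
R7: Y=0.09346+0.000j on G[2,0]
I3: z[0]−=0.49, z[3]+=0.49
C2: Y=0.000+0.007834j on G[3,4]
I4: z[0]−=0.0172, z[4]+=0.0172
R8: Y=0.3106+0.000j on G[4,2]
R9: Y=0.03448+0.000j on G[0,4]
V1: row V4−V2=3.53, i_V1 at 4,2
solve → V1=-1.791+0.3144j, V2=-1.958+0.3620j, V3=12.90-2.441j, V4=1.572+0.3620j
aux → i_V1=-1.508-6.293j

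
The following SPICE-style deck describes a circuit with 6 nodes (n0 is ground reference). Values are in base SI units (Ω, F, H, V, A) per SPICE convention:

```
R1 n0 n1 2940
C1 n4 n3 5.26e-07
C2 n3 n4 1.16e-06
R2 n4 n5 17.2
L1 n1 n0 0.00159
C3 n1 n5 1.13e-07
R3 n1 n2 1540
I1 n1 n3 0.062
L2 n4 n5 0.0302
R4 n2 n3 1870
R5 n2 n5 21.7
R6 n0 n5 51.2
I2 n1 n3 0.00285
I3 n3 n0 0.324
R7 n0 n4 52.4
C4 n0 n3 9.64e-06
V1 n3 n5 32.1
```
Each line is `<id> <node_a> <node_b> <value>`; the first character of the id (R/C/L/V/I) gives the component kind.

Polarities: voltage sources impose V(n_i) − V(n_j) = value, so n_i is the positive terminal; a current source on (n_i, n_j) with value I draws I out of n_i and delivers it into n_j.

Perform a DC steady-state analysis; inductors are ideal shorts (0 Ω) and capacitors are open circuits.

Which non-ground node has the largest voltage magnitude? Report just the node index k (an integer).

3

MNA unknowns: 5 node voltages V₁..V_5 plus 3 source currents (L1, L2, V1)
R1: Y=0.0003401 on G[0,1]
C1: Y=0.000 on G[4,3]
C2: Y=0.000 on G[3,4]
R2: Y=0.05814 on G[4,5]
L1: row V1−V0=0, i_L1 at 1,0
C3: Y=0.000 on G[1,5]
R3: Y=0.0006494 on G[1,2]
I1: z[1]−=0.062, z[3]+=0.062
L2: row V4−V5=0, i_L2 at 4,5
R4: Y=0.0005348 on G[2,3]
R5: Y=0.04608 on G[2,5]
R6: Y=0.01953 on G[0,5]
I2: z[1]−=0.00285, z[3]+=0.00285
I3: z[3]−=0.324, z[0]+=0.324
R7: Y=0.01908 on G[0,4]
C4: Y=0.000 on G[0,3]
V1: row V3−V5=32.1, i_V1 at 3,5
solve → V1=0.000, V2=-6.154, V3=25.49, V4=-6.608, V5=-6.608
aux → i_L1=-0.06885, i_L2=0.1261, i_V1=-0.2761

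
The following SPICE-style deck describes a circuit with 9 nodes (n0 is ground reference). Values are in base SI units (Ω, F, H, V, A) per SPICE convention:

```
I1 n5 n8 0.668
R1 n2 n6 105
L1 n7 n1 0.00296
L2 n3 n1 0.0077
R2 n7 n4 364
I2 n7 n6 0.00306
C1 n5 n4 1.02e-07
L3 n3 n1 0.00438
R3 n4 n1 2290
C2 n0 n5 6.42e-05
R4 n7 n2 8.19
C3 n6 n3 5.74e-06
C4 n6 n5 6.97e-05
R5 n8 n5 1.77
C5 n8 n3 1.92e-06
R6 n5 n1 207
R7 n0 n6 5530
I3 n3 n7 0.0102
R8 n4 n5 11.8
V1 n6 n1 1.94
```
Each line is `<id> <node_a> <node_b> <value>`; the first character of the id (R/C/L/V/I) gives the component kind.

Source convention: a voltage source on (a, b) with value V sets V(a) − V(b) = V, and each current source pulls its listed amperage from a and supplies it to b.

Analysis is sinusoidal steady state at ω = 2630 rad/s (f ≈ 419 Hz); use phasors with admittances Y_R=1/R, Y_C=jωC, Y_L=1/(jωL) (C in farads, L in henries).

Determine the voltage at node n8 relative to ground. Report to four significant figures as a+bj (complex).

1.184-0.03041j V

MNA unknowns: 8 node voltages V₁..V_8 plus 1 source current (V1)
I1: z[5]−=0.668, z[8]+=0.668
R1: Y=0.009524+0.000j on G[2,6]
L1: Y=0.000-0.1285j on G[7,1]
L2: Y=0.000-0.04938j on G[3,1]
R2: Y=0.002747+0.000j on G[7,4]
I2: z[7]−=0.00306, z[6]+=0.00306
C1: Y=0.000+0.0002683j on G[5,4]
L3: Y=0.000-0.08681j on G[3,1]
R3: Y=0.0004367+0.000j on G[4,1]
C2: Y=0.000+0.1688j on G[0,5]
R4: Y=0.1221+0.000j on G[7,2]
C3: Y=0.000+0.01510j on G[6,3]
C4: Y=0.000+0.1833j on G[6,5]
R5: Y=0.5650+0.000j on G[8,5]
C5: Y=0.000+0.005050j on G[8,3]
R6: Y=0.004831+0.000j on G[5,1]
R7: Y=0.0001808+0.000j on G[0,6]
I3: z[3]−=0.0102, z[7]+=0.0102
R8: Y=0.08475+0.000j on G[4,5]
V1: row V6−V1=1.94, i_V1 at 6,1
solve → V1=-1.846-0.07537j, V2=-1.688+0.1337j, V3=-2.230-0.1652j, V4=-0.06616+0.004612j, V5=8.072e-05+0.0001009j, V6=0.09419-0.07537j, V7=-1.827+0.1500j, V8=1.184-0.03041j
aux → i_V1=-0.02641-0.05033j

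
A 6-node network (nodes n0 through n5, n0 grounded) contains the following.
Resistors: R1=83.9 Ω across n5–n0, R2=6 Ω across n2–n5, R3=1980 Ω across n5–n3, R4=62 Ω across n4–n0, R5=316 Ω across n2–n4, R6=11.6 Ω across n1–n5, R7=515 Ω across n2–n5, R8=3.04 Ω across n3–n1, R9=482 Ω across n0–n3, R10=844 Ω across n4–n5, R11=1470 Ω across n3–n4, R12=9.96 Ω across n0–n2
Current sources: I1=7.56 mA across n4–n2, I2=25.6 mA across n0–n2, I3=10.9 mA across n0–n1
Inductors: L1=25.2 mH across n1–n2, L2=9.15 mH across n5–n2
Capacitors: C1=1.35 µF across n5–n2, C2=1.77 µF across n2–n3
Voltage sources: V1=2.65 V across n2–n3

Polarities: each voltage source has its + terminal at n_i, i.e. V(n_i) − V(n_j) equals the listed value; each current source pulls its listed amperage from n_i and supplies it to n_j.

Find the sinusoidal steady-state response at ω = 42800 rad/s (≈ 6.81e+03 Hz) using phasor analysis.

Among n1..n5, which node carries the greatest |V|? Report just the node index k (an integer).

3

Element admittances at ω=42800 rad/s:
  Y(R1) = 0.01192+0.000j S between n5,n0
  Y(R2) = 0.1667+0.000j S between n2,n5
  Y(R3) = 0.0005051+0.000j S between n5,n3
  Y(R4) = 0.01613+0.000j S between n4,n0
  I1: injects 0.00756 A into n2 (from n4)
  Y(R5) = 0.003165+0.000j S between n2,n4
  Y(R6) = 0.08621+0.000j S between n1,n5
  Y(R7) = 0.001942+0.000j S between n2,n5
  I2: injects 0.0256 A into n2 (from n0)
  Y(R8) = 0.3289+0.000j S between n3,n1
  Y(L1) = 0.000-0.0009272j S between n1,n2
  Y(C1) = 0.000+0.05778j S between n5,n2
  Y(R9) = 0.002075+0.000j S between n0,n3
  Y(L2) = 0.000-0.002553j S between n5,n2
  Y(C2) = 0.000+0.07576j S between n2,n3
  I3: injects 0.0109 A into n1 (from n0)
  Y(R10) = 0.001185+0.000j S between n4,n5
  Y(R11) = 0.0006803+0.000j S between n3,n4
  Y(R12) = 0.1004+0.000j S between n0,n2
  V1: constraint V(n2)−V(n3) = 2.65
Assemble and solve the 6×6 MNA system:
  V(n1)=-1.729+0.01053j  V(n2)=0.4928-0.01693j  V(n3)=-2.157-0.01693j  V(n4)=-0.3652+0.004718j  V(n5)=-0.2191+0.1392j
  i(V1)=-0.1477-0.2099j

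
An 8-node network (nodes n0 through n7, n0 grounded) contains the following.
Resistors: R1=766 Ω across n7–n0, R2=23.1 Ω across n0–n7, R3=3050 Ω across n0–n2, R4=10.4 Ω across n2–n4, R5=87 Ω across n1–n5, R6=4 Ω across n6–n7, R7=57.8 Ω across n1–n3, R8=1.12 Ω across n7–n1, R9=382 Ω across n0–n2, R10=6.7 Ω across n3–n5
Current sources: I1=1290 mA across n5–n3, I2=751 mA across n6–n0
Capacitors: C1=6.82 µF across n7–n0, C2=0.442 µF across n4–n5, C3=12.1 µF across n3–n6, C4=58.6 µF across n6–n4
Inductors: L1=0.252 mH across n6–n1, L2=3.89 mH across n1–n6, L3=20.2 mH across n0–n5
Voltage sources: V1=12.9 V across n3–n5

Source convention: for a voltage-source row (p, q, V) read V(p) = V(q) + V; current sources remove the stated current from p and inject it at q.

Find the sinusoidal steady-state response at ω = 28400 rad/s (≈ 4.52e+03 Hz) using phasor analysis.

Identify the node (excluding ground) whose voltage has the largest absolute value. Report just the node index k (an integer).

Element admittances at ω=28400 rad/s:
  Y(R1) = 0.001305+0.000j S between n7,n0
  I1: injects 1.29 A into n3 (from n5)
  Y(R2) = 0.04329+0.000j S between n0,n7
  Y(C1) = 0.000+0.1937j S between n7,n0
  Y(R3) = 0.0003279+0.000j S between n0,n2
  Y(C2) = 0.000+0.01255j S between n4,n5
  Y(R4) = 0.09615+0.000j S between n2,n4
  Y(L1) = 0.000-0.1397j S between n6,n1
  Y(R5) = 0.01149+0.000j S between n1,n5
  Y(L2) = 0.000-0.009052j S between n1,n6
  I2: injects 0.751 A into n0 (from n6)
  Y(L3) = 0.000-0.001743j S between n0,n5
  Y(R6) = 0.2500+0.000j S between n6,n7
  Y(C3) = 0.000+0.3436j S between n3,n6
  Y(R7) = 0.01730+0.000j S between n1,n3
  Y(R8) = 0.8929+0.000j S between n7,n1
  Y(R9) = 0.002618+0.000j S between n0,n2
  Y(C4) = 0.000+1.664j S between n6,n4
  Y(R10) = 0.1493+0.000j S between n3,n5
  V1: constraint V(n3)−V(n5) = 12.9
Assemble and solve the 8×8 MNA system:
  V(n1)=-1.367+3.805j  V(n2)=-2.746+2.747j  V(n3)=-2.239+2.364j  V(n4)=-2.830+2.831j  V(n5)=-15.14+2.364j  V(n6)=-2.733+2.839j  V(n7)=-1.012+3.624j
  i(V1)=-0.7837-0.1447j

5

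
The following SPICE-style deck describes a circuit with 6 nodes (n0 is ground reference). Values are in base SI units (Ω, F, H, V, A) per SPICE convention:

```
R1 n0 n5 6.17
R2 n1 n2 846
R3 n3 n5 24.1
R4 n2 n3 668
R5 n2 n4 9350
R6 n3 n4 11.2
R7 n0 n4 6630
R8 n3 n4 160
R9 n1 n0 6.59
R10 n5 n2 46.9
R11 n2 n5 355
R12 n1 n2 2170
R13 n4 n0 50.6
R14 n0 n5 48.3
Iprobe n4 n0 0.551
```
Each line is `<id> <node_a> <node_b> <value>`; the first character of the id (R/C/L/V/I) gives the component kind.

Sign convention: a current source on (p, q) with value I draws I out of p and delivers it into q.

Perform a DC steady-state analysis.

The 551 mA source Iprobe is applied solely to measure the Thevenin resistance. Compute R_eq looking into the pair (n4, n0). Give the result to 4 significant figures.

R_eq = 21.97 Ω

Apply KCL at each of the 5 non-ground nodes and solve the resulting linear system.
Node n1: branches {R2, R9, R12} → V_1 = -0.02155
Node n2: branches {R2, R4, R5, R10, R11, R12} → V_2 = -2.012
Node n3: branches {R3, R4, R6, R8} → V_3 = -8.873
Node n4: branches {R5, R6, R7, R8, R13, Iprobe} → V_4 = -12.11
Node n5: branches {R1, R3, R10, R11, R14} → V_5 = -1.678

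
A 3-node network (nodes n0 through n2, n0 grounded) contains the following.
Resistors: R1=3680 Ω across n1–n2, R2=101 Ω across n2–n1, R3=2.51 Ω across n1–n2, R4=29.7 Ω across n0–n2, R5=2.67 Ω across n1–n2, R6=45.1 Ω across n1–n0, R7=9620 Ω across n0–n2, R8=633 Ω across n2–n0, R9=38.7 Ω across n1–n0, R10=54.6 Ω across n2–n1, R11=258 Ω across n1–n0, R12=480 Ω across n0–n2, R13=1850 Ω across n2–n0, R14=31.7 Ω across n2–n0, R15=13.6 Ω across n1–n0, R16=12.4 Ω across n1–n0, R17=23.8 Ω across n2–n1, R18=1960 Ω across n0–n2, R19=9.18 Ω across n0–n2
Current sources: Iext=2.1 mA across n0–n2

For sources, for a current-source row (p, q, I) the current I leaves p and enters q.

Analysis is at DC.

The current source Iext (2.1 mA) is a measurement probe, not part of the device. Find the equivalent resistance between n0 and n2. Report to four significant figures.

Apply KCL at each of the 2 non-ground nodes and solve the resulting linear system.
Node n1: branches {R1, R2, R3, R5, R6, R9, R10, R11, R15, R16, R17} → V_1 = 0.004898
Node n2: branches {R1, R2, R3, R4, R5, R7, R8, R10, R12, R13, R14, R17, R18, R19, Iext} → V_2 = 0.006095

R_eq = 2.902 Ω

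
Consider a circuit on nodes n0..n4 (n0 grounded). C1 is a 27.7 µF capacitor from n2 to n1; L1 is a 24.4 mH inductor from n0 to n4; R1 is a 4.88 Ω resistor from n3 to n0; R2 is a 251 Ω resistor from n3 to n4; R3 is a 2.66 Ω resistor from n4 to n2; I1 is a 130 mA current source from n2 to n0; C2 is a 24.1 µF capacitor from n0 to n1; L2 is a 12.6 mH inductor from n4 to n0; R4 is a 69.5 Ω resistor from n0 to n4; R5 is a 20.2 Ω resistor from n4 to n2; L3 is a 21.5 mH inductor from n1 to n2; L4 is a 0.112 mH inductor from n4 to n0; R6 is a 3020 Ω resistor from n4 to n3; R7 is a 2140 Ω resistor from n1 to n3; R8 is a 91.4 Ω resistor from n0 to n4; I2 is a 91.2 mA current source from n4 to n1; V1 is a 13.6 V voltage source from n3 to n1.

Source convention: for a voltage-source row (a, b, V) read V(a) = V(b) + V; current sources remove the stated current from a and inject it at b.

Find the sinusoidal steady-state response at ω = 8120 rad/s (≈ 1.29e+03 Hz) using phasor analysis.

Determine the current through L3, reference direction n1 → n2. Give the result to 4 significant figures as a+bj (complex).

0.03163+0.003237j A

Element admittances at ω=8120 rad/s:
  Y(C1) = 0.000+0.2249j S between n2,n1
  Y(L1) = 0.000-0.005047j S between n0,n4
  Y(R1) = 0.2049+0.000j S between n3,n0
  Y(R2) = 0.003984+0.000j S between n3,n4
  Y(R3) = 0.3759+0.000j S between n4,n2
  I1: injects 0.13 A into n0 (from n2)
  Y(C2) = 0.000+0.1957j S between n0,n1
  Y(L2) = 0.000-0.009774j S between n4,n0
  Y(R4) = 0.01439+0.000j S between n0,n4
  Y(R5) = 0.04950+0.000j S between n4,n2
  Y(L3) = 0.000-0.005728j S between n1,n2
  Y(L4) = 0.000-1.100j S between n4,n0
  Y(R6) = 0.0003311+0.000j S between n4,n3
  Y(R7) = 0.0004673+0.000j S between n1,n3
  Y(R8) = 0.01094+0.000j S between n0,n4
  I2: injects 0.0912 A into n1 (from n4)
  V1: constraint V(n3)−V(n1) = 13.6
Assemble and solve the 5×5 MNA system:
  V(n1)=-3.653+3.983j  V(n2)=-3.088-1.539j  V(n3)=9.947+3.983j  V(n4)=0.06254-1.248j
  i(V1)=-2.087-0.8387j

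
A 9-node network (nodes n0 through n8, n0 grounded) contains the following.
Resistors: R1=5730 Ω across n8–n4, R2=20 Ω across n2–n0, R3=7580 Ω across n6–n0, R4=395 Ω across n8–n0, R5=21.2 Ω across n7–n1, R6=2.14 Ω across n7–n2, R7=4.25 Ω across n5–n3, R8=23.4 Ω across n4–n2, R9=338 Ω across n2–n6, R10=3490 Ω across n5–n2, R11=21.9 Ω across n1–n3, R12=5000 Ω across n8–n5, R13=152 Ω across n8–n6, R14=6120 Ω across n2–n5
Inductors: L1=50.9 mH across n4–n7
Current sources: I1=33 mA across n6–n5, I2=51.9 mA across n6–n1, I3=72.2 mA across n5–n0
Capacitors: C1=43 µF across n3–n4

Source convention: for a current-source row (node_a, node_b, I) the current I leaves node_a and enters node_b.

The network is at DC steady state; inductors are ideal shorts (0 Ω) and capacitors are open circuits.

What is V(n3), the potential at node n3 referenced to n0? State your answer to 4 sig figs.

MNA unknowns: 8 node voltages V₁..V_8 plus 1 source current (L1)
R1: Y=0.0001745 on G[8,4]
R2: Y=0.05000 on G[2,0]
L1: row V4−V7=0, i_L1 at 4,7
R3: Y=0.0001319 on G[6,0]
R4: Y=0.002532 on G[8,0]
I1: z[6]−=0.033, z[5]+=0.033
R5: Y=0.04717 on G[7,1]
R6: Y=0.4673 on G[7,2]
I2: z[6]−=0.0519, z[1]+=0.0519
C1: Y=0.000 on G[3,4]
R7: Y=0.2353 on G[5,3]
R8: Y=0.04274 on G[4,2]
R9: Y=0.002959 on G[2,6]
R10: Y=0.0002865 on G[5,2]
R11: Y=0.04566 on G[1,3]
R12: Y=0.0002000 on G[8,5]
R13: Y=0.006579 on G[8,6]
R14: Y=0.0001634 on G[2,5]
I3: z[5]−=0.0722, z[0]+=0.0722
solve → V1=-0.5430, V2=-0.7940, V3=-1.439, V4=-0.7763, V5=-1.613, V6=-17.15, V7=-0.7763, V8=-11.94
aux → i_L1=-0.002707

-1.439 V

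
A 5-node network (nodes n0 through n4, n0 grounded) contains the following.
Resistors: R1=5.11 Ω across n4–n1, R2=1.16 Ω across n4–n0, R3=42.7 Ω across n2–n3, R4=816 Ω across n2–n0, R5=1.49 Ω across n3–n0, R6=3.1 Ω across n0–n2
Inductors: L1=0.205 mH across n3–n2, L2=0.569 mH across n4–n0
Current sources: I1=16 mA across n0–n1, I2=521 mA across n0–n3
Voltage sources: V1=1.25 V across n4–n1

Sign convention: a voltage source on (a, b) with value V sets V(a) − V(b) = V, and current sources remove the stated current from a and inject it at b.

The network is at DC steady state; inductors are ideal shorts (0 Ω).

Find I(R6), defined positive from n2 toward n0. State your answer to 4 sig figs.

0.1689 A

Apply KCL at each of the 4 non-ground nodes and solve the resulting linear system.
Node n1: branches {R1, I1, V1} → V_1 = -1.250
Node n2: branches {L1, R3, R4, R6} → V_2 = 0.5236
Node n3: branches {L1, R3, I2, R5} → V_3 = 0.5236
Node n4: branches {R1, R2, L2, V1} → V_4 = 0.000
Source currents: i(L1)=0.1696, i(L2)=0.01600, i(V1)=-0.2606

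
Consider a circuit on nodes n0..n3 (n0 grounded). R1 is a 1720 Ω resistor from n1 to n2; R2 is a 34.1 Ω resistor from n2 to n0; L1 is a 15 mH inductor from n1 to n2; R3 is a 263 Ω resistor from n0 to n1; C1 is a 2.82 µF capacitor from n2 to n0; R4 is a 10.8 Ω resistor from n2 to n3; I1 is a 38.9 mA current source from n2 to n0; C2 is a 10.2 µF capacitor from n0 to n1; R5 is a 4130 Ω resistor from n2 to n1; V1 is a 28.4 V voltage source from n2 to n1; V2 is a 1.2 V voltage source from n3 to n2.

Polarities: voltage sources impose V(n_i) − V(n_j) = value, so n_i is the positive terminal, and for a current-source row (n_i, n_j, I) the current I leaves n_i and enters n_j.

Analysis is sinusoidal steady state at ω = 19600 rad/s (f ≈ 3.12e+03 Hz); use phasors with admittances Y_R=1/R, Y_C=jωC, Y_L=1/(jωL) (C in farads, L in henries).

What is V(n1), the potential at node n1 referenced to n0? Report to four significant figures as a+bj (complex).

-6.485+2.574j V

MNA unknowns: 3 node voltages V₁..V_3 plus 2 source currents (V1, V2)
R1: Y=0.0005814+0.000j on G[1,2]
R2: Y=0.02933+0.000j on G[2,0]
L1: Y=0.000-0.003401j on G[1,2]
R3: Y=0.003802+0.000j on G[0,1]
C1: Y=0.000+0.05527j on G[2,0]
R4: Y=0.09259+0.000j on G[2,3]
I1: z[2]−=0.0389, z[0]+=0.0389
C2: Y=0.000+0.1999j on G[0,1]
R5: Y=0.0002421+0.000j on G[2,1]
V1: row V2−V1=28.4, i_V1 at 2,1
V2: row V3−V2=1.2, i_V2 at 3,2
solve → V1=-6.485+2.574j, V2=21.91+2.574j, V3=23.11+2.574j
aux → i_V1=-0.5627-1.190j, i_V2=-0.1111+0.000j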